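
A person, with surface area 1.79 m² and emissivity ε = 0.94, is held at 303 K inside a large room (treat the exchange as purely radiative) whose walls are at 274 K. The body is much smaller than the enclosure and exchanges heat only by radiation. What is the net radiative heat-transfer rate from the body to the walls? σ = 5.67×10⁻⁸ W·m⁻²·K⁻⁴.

For a small grey body in a large enclosure: P_net = εσA(T_body⁴ − T_wall⁴).
A = 1.79 m²; T_body⁴ − T_wall⁴ = 8.429×10⁹ − 5.636×10⁹ = 2.792×10⁹ K⁴.
|P_net| = 0.94·5.67×10⁻⁸·1.790·2.792×10⁹.

P_net ≈ 266 W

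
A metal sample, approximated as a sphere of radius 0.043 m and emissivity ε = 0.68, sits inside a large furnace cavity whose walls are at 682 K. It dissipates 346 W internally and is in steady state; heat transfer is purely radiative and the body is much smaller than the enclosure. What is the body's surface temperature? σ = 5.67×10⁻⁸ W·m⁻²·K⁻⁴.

T ≈ 881 K

For a small grey body in a large enclosure, net radiated power = εσA(T⁴ − T_w⁴).
Steady state: P = εσA(T⁴ − T_w⁴) with A = 4πr² = 0.02324 m².
T⁴ = P/(εσA) + T_w⁴ = 346/(0.68·5.67×10⁻⁸·0.02324) + (682)⁴
    = 3.862×10¹¹ + 2.163×10¹¹ = 6.026×10¹¹ K⁴.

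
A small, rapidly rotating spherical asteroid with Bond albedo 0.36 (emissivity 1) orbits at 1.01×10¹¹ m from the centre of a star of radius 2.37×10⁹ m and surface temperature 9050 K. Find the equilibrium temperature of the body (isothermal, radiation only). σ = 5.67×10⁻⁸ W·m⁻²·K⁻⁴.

The star's surface emits σT_*⁴; at distance d the flux is S = σT_*⁴(R_*/d)².
S = 5.67×10⁻⁸·(9050)⁴·(2.37×10⁹/1.01×10¹¹)² = 2.094×10⁵ W/m².
For an isothermal sphere T⁴ = (1−a)S/(4σ) = 5.910×10¹¹ K⁴.

T ≈ 877 K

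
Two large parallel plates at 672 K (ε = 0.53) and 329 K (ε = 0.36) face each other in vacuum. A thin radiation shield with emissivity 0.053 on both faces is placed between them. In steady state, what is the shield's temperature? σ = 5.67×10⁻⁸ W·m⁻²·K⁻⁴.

In steady state the net flux on the hot side equals that on the cold side.
σ(T₁⁴−T_s⁴)/D₁ = σ(T_s⁴−T₂⁴)/D₂, with D₁ = 1/ε₁+1/ε_s−1 = 19.75, D₂ = 1/ε_s+1/ε₂−1 = 20.65.
Solve for T_s⁴: T_s⁴ = (D₂·T₁⁴ + D₁·T₂⁴)/(D₁+D₂) = 1.099×10¹¹ K⁴.

T_s ≈ 576 K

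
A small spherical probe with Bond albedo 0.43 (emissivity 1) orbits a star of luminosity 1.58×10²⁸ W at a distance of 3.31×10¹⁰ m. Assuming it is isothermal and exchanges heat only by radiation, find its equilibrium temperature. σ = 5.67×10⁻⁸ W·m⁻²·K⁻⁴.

T ≈ 1300 K

First find the stellar flux at distance d: S = L/(4πd²) = 1.58×10²⁸/(4π·(3.31×10¹⁰)²) = 1.148×10⁶ W/m².
For an isothermal sphere, absorbed (1−a)S·πr² = emitted σ·4πr²·T⁴, so T⁴ = (1−a)S/(4σ).
T⁴ = 0.570·1.148×10⁶/(4·5.67×10⁻⁸) = 2.884×10¹² K⁴.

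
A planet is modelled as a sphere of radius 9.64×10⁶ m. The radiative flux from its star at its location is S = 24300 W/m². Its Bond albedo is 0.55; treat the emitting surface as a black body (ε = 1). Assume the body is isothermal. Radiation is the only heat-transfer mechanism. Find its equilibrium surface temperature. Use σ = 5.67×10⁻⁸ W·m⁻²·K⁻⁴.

At equilibrium, absorbed power = emitted power.
Absorbing cross-section = πr² = 2.919×10¹⁴ m²; emitting surface = 4πr² = 1.168×10¹⁵ m² (ratio 4).
(1−a)S·A_cross = εσ·A_surf·T⁴  ⇒  T⁴ = (1−a)S/(4σ).
T⁴ = 0.450·24300/(4·5.67×10⁻⁸) = 4.821×10¹⁰ K⁴.
T = (4.821×10¹⁰)^(1/4).

T ≈ 469 K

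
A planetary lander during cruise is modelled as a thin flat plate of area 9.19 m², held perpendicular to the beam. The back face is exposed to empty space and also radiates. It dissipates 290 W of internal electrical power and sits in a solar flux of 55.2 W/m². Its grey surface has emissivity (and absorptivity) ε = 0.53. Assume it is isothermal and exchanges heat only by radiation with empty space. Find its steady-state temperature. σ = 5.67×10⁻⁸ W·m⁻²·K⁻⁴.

T ≈ 178 K

At steady state, absorbed solar power + internal power = radiated power.
Absorbed: α·S·A_cross = 0.53·55.2·9.190 = 268.9 W (cross-section A).
Total input = 268.9 + 290 = 558.9 W.
Radiated: εσ·A_surf·T⁴ with A_surf = 2A = 18.38 m².
T⁴ = 558.9/(0.53·5.67×10⁻⁸·18.38) = 1.012×10⁹ K⁴.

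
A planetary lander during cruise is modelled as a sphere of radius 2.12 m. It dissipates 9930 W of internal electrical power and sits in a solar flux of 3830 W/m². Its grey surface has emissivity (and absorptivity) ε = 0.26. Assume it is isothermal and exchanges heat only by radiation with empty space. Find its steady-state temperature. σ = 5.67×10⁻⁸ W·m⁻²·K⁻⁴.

At steady state, absorbed solar power + internal power = radiated power.
Absorbed: α·S·A_cross = 0.26·3830·14.12 = 14060 W (cross-section πr²).
Total input = 14060 + 9930 = 23990 W.
Radiated: εσ·A_surf·T⁴ with A_surf = 4πr² = 56.48 m².
T⁴ = 23990/(0.26·5.67×10⁻⁸·56.48) = 2.881×10¹⁰ K⁴.

T ≈ 412 K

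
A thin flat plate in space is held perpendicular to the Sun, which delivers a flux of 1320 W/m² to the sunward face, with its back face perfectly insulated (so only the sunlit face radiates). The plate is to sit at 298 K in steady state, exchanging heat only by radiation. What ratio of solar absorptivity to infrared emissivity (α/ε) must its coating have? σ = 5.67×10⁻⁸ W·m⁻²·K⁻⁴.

Balance: αS·A = εσ·1A·T⁴ ⇒ α/ε = σT⁴/S.
α/ε = 5.67×10⁻⁸·(298)⁴/1320 = 5.67×10⁻⁸·7.886×10⁹/1320.

α/ε ≈ 0.339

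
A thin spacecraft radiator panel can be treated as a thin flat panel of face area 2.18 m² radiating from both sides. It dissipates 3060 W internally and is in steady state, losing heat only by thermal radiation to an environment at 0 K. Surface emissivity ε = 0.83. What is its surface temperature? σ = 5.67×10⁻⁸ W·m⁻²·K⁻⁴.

T ≈ 349 K

Steady state: internal power = radiated power, P = εσA T⁴.
Radiating area A = 2·2.18 = 4.360 m².
T⁴ = P/(εσA) = 3060/(0.83·5.67×10⁻⁸·4.360) = 1.491×10¹⁰ K⁴.
T = (1.491×10¹⁰)^(1/4).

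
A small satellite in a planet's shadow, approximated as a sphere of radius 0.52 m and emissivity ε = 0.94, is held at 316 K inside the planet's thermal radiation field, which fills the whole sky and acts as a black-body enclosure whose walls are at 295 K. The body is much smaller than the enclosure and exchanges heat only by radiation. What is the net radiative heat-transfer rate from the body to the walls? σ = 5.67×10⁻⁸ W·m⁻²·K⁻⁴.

For a small grey body in a large enclosure: P_net = εσA(T_body⁴ − T_wall⁴).
A = 4πr² = 3.398 m²; T_body⁴ − T_wall⁴ = 9.971×10⁹ − 7.573×10⁹ = 2.398×10⁹ K⁴.
|P_net| = 0.94·5.67×10⁻⁸·3.398·2.398×10⁹.

P_net ≈ 434 W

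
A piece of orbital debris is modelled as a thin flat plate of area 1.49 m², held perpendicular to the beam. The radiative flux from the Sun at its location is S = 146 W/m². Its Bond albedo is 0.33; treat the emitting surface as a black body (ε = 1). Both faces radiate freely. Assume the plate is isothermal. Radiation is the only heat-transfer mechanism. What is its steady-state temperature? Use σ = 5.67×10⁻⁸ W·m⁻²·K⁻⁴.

T ≈ 171 K

At equilibrium, absorbed power = emitted power.
Absorbing cross-section = A = 1.490 m²; emitting surface = 2A = 2.980 m² (ratio 2).
(1−a)S·A_cross = εσ·A_surf·T⁴  ⇒  T⁴ = (1−a)S/(2σ).
T⁴ = 0.670·146/(2·5.67×10⁻⁸) = 8.626×10⁸ K⁴.
T = (8.626×10⁸)^(1/4).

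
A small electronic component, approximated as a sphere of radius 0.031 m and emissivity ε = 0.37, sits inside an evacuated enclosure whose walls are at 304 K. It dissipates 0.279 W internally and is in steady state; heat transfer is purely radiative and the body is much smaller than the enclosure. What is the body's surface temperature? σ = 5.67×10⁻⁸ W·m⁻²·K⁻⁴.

T ≈ 313 K

For a small grey body in a large enclosure, net radiated power = εσA(T⁴ − T_w⁴).
Steady state: P = εσA(T⁴ − T_w⁴) with A = 4πr² = 0.01208 m².
T⁴ = P/(εσA) + T_w⁴ = 0.279/(0.37·5.67×10⁻⁸·0.01208) + (304)⁴
    = 1.101×10⁹ + 8.541×10⁹ = 9.642×10⁹ K⁴.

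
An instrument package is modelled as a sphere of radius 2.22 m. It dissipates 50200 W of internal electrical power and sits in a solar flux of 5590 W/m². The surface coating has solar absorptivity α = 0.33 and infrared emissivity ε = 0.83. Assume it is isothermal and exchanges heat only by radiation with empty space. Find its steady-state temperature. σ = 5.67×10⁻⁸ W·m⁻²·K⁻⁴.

T ≈ 405 K

At steady state, absorbed solar power + internal power = radiated power.
Absorbed: α·S·A_cross = 0.33·5590·15.48 = 28560 W (cross-section πr²).
Total input = 28560 + 50200 = 78760 W.
Radiated: εσ·A_surf·T⁴ with A_surf = 4πr² = 61.93 m².
T⁴ = 78760/(0.83·5.67×10⁻⁸·61.93) = 2.702×10¹⁰ K⁴.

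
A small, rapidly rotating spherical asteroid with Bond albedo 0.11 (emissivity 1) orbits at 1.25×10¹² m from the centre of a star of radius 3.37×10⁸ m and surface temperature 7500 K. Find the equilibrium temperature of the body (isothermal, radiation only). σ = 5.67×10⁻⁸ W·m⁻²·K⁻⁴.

The star's surface emits σT_*⁴; at distance d the flux is S = σT_*⁴(R_*/d)².
S = 5.67×10⁻⁸·(7500)⁴·(3.37×10⁸/1.25×10¹²)² = 13.04 W/m².
For an isothermal sphere T⁴ = (1−a)S/(4σ) = 5.117×10⁷ K⁴.

T ≈ 84.6 K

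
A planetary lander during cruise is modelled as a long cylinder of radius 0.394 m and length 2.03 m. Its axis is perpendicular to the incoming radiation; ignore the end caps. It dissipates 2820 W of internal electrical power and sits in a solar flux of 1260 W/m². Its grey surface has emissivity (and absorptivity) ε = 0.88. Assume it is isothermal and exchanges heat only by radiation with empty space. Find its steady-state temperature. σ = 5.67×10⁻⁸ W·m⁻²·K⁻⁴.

At steady state, absorbed solar power + internal power = radiated power.
Absorbed: α·S·A_cross = 0.88·1260·1.600 = 1774 W (cross-section 2rL).
Total input = 1774 + 2820 = 4594 W.
Radiated: εσ·A_surf·T⁴ with A_surf = 2πrL = 5.025 m².
T⁴ = 4594/(0.88·5.67×10⁻⁸·5.025) = 1.832×10¹⁰ K⁴.

T ≈ 368 K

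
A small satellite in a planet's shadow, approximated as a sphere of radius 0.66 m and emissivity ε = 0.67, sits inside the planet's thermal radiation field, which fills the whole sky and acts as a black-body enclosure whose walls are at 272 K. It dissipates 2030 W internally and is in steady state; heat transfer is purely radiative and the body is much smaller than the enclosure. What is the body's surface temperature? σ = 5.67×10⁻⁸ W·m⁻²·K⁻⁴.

For a small grey body in a large enclosure, net radiated power = εσA(T⁴ − T_w⁴).
Steady state: P = εσA(T⁴ − T_w⁴) with A = 4πr² = 5.474 m².
T⁴ = P/(εσA) + T_w⁴ = 2030/(0.67·5.67×10⁻⁸·5.474) + (272)⁴
    = 9.762×10⁹ + 5.474×10⁹ = 1.524×10¹⁰ K⁴.

T ≈ 351 K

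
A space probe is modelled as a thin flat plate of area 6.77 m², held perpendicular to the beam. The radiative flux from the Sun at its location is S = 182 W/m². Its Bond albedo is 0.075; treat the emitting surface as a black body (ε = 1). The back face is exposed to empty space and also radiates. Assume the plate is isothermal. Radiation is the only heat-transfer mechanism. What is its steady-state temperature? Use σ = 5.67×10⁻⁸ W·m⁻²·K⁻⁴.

At equilibrium, absorbed power = emitted power.
Absorbing cross-section = A = 6.770 m²; emitting surface = 2A = 13.54 m² (ratio 2).
(1−a)S·A_cross = εσ·A_surf·T⁴  ⇒  T⁴ = (1−a)S/(2σ).
T⁴ = 0.925·182/(2·5.67×10⁻⁸) = 1.485×10⁹ K⁴.
T = (1.485×10⁹)^(1/4).

T ≈ 196 K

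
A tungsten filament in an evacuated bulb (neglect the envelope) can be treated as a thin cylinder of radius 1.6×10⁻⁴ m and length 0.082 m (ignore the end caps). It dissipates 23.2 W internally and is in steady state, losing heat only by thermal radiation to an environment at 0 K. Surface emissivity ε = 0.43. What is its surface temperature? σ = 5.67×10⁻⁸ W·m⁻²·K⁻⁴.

Steady state: internal power = radiated power, P = εσA T⁴.
Radiating area A = 2πrL = 8.244×10⁻⁵ m².
T⁴ = P/(εσA) = 23.2/(0.43·5.67×10⁻⁸·8.244×10⁻⁵) = 1.154×10¹³ K⁴.
T = (1.154×10¹³)^(1/4).

T ≈ 1840 K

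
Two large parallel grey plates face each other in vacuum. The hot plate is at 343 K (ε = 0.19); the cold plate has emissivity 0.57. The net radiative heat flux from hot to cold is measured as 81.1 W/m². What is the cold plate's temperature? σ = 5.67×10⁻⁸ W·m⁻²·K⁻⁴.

T₂ ≈ 269 K

q = σ(T₁⁴ − T₂⁴)/(1/ε₁ + 1/ε₂ − 1); denominator = 6.018.
T₂⁴ = T₁⁴ − q·(1/ε₁+1/ε₂−1)/σ = 1.384×10¹⁰ − 81.1·6.018/5.67×10⁻⁸
    = 5.234×10⁹ K⁴.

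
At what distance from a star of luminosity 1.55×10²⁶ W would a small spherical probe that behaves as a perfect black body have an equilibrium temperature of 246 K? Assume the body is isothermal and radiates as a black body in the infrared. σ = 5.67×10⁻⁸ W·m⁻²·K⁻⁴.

For an isothermal black-emitting sphere, (1−a)S·πr² = σ·4πr²·T⁴ ⇒ S = 4σT⁴/(1−a).
S = 4·5.67×10⁻⁸·(246)⁴/1.00 = 830.6 W/m².
Flux falls as S = L/(4πd²), so d = √(L/(4πS)) = √(1.55×10²⁶/(4π·830.6)).

d ≈ 1.22×10¹¹ m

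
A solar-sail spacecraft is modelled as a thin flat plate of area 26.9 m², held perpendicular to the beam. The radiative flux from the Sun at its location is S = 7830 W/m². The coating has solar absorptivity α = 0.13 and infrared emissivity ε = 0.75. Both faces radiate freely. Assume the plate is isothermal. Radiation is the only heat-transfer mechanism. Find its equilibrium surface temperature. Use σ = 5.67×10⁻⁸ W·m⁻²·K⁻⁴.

T ≈ 331 K

At equilibrium, absorbed power = emitted power.
Absorbing cross-section = A = 26.90 m²; emitting surface = 2A = 53.80 m² (ratio 2).
αS·A_cross = εσ·A_surf·T⁴  ⇒  T⁴ = αS/(ε·2σ).
T⁴ = 0.130·7830/(0.75·2·5.67×10⁻⁸) = 1.197×10¹⁰ K⁴.
T = (1.197×10¹⁰)^(1/4).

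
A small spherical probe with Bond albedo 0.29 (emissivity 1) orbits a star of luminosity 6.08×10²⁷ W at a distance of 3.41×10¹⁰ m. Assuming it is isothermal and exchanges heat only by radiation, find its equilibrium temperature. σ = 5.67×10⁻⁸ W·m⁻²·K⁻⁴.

T ≈ 1070 K

First find the stellar flux at distance d: S = L/(4πd²) = 6.08×10²⁷/(4π·(3.41×10¹⁰)²) = 4.161×10⁵ W/m².
For an isothermal sphere, absorbed (1−a)S·πr² = emitted σ·4πr²·T⁴, so T⁴ = (1−a)S/(4σ).
T⁴ = 0.710·4.161×10⁵/(4·5.67×10⁻⁸) = 1.303×10¹² K⁴.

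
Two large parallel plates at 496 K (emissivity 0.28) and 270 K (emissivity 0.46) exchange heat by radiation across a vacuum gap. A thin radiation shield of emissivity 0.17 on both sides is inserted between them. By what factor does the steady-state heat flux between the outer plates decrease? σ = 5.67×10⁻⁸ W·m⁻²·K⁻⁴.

Without shield: q₀ = σΔ(T⁴)/(1/ε₁+1/ε₂−1) with denominator 4.745.
With shield the two gaps are in series; the resistances add: (1/ε₁+1/ε_s−1)+(1/ε_s+1/ε₂−1) = 8.454+7.056 = 15.51.
Heat-flux ratio q₀/q = 15.51/4.745.

factor ≈ 3.27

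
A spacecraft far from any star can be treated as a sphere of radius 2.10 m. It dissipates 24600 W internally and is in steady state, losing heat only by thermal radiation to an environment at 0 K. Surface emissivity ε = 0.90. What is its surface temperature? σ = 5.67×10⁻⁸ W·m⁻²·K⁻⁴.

Steady state: internal power = radiated power, P = εσA T⁴.
Radiating area A = 4πr² = 55.42 m².
T⁴ = P/(εσA) = 24600/(0.90·5.67×10⁻⁸·55.42) = 8.699×10⁹ K⁴.
T = (8.699×10⁹)^(1/4).

T ≈ 305 K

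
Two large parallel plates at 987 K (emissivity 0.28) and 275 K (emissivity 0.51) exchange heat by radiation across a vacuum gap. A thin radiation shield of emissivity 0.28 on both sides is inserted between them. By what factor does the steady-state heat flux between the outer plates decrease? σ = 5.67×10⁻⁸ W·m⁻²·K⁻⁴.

factor ≈ 2.36

Without shield: q₀ = σΔ(T⁴)/(1/ε₁+1/ε₂−1) with denominator 4.532.
With shield the two gaps are in series; the resistances add: (1/ε₁+1/ε_s−1)+(1/ε_s+1/ε₂−1) = 6.143+4.532 = 10.68.
Heat-flux ratio q₀/q = 10.68/4.532.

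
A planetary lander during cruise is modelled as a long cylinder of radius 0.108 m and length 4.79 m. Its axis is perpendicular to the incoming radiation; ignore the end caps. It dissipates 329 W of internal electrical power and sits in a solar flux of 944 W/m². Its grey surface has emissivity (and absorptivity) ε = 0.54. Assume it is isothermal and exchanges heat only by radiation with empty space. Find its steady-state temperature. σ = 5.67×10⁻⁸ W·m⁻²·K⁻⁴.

T ≈ 305 K

At steady state, absorbed solar power + internal power = radiated power.
Absorbed: α·S·A_cross = 0.54·944·1.035 = 527.4 W (cross-section 2rL).
Total input = 527.4 + 329 = 856.4 W.
Radiated: εσ·A_surf·T⁴ with A_surf = 2πrL = 3.250 m².
T⁴ = 856.4/(0.54·5.67×10⁻⁸·3.250) = 8.605×10⁹ K⁴.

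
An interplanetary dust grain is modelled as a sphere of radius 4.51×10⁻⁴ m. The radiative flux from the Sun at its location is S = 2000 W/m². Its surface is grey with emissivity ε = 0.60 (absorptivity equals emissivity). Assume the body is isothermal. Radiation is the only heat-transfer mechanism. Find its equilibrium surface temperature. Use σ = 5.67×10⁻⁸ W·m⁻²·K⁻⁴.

T ≈ 306 K

At equilibrium, absorbed power = emitted power.
Absorbing cross-section = πr² = 6.390×10⁻⁷ m²; emitting surface = 4πr² = 2.556×10⁻⁶ m² (ratio 4).
εS·A_cross = εσ·A_surf·T⁴  ⇒  T⁴ = S/(4σ)   (ε cancels).
T⁴ = 2000/(4·5.67×10⁻⁸) = 8.818×10⁹ K⁴.
T = (8.818×10⁹)^(1/4).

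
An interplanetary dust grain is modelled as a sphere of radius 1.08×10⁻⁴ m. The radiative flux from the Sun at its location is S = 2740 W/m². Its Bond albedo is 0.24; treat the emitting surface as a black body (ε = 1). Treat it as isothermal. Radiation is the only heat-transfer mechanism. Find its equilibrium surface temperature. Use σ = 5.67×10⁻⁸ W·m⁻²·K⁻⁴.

T ≈ 310 K

At equilibrium, absorbed power = emitted power.
Absorbing cross-section = πr² = 3.664×10⁻⁸ m²; emitting surface = 4πr² = 1.466×10⁻⁷ m² (ratio 4).
(1−a)S·A_cross = εσ·A_surf·T⁴  ⇒  T⁴ = (1−a)S/(4σ).
T⁴ = 0.760·2740/(4·5.67×10⁻⁸) = 9.182×10⁹ K⁴.
T = (9.182×10⁹)^(1/4).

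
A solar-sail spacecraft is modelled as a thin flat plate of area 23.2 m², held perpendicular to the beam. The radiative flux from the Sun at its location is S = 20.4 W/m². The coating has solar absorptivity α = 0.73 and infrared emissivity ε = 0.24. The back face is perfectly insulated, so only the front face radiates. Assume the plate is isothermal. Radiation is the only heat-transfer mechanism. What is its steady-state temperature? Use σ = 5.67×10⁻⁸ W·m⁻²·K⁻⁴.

At equilibrium, absorbed power = emitted power.
Absorbing cross-section = A = 23.20 m²; emitting surface = A = 23.20 m² (ratio 1).
αS·A_cross = εσ·A_surf·T⁴  ⇒  T⁴ = αS/(ε·1σ).
T⁴ = 0.730·20.4/(0.24·1·5.67×10⁻⁸) = 1.094×10⁹ K⁴.
T = (1.094×10⁹)^(1/4).

T ≈ 182 K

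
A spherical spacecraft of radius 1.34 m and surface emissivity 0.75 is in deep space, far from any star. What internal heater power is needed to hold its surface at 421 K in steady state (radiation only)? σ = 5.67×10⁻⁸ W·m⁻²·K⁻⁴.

P = εσ·4πr²·T⁴.
4πr² = 22.56 m²; T⁴ = 3.141×10¹⁰ K⁴.
P = 0.75·5.67×10⁻⁸·22.56·3.141×10¹⁰.

P ≈ 30100 W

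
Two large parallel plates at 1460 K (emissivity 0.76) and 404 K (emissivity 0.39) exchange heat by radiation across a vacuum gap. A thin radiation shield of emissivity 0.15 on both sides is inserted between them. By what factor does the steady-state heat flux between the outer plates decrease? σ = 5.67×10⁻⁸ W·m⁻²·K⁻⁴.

Without shield: q₀ = σΔ(T⁴)/(1/ε₁+1/ε₂−1) with denominator 2.880.
With shield the two gaps are in series; the resistances add: (1/ε₁+1/ε_s−1)+(1/ε_s+1/ε₂−1) = 6.982+8.231 = 15.21.
Heat-flux ratio q₀/q = 15.21/2.880.

factor ≈ 5.28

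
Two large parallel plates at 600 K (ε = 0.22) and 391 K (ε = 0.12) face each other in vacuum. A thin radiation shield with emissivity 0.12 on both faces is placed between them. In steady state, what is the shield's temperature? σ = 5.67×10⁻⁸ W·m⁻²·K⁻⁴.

T_s ≈ 538 K

In steady state the net flux on the hot side equals that on the cold side.
σ(T₁⁴−T_s⁴)/D₁ = σ(T_s⁴−T₂⁴)/D₂, with D₁ = 1/ε₁+1/ε_s−1 = 11.88, D₂ = 1/ε_s+1/ε₂−1 = 15.67.
Solve for T_s⁴: T_s⁴ = (D₂·T₁⁴ + D₁·T₂⁴)/(D₁+D₂) = 8.379×10¹⁰ K⁴.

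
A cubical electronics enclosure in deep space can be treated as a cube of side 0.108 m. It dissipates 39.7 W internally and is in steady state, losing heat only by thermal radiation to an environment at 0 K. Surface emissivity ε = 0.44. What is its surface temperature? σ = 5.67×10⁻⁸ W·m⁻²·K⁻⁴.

Steady state: internal power = radiated power, P = εσA T⁴.
Radiating area A = 6L² = 0.06998 m².
T⁴ = P/(εσA) = 39.7/(0.44·5.67×10⁻⁸·0.06998) = 2.274×10¹⁰ K⁴.
T = (2.274×10¹⁰)^(1/4).

T ≈ 388 K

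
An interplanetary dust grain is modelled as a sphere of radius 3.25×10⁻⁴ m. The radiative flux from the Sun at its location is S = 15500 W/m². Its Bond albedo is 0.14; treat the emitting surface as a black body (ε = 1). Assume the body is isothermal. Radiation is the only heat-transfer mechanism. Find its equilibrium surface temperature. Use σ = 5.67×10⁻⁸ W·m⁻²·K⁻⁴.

T ≈ 492 K

At equilibrium, absorbed power = emitted power.
Absorbing cross-section = πr² = 3.318×10⁻⁷ m²; emitting surface = 4πr² = 1.327×10⁻⁶ m² (ratio 4).
(1−a)S·A_cross = εσ·A_surf·T⁴  ⇒  T⁴ = (1−a)S/(4σ).
T⁴ = 0.860·15500/(4·5.67×10⁻⁸) = 5.877×10¹⁰ K⁴.
T = (5.877×10¹⁰)^(1/4).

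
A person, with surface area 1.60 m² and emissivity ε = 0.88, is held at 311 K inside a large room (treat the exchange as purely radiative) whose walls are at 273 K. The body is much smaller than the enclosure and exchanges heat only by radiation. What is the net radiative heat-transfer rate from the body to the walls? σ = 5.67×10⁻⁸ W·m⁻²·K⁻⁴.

P_net ≈ 303 W

For a small grey body in a large enclosure: P_net = εσA(T_body⁴ − T_wall⁴).
A = 1.60 m²; T_body⁴ − T_wall⁴ = 9.355×10⁹ − 5.555×10⁹ = 3.800×10⁹ K⁴.
|P_net| = 0.88·5.67×10⁻⁸·1.600·3.800×10⁹.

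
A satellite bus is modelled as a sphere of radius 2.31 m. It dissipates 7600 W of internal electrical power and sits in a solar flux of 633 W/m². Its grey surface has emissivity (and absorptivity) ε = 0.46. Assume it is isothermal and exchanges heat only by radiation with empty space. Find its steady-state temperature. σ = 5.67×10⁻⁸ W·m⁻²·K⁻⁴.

T ≈ 291 K

At steady state, absorbed solar power + internal power = radiated power.
Absorbed: α·S·A_cross = 0.46·633·16.76 = 4881 W (cross-section πr²).
Total input = 4881 + 7600 = 12480 W.
Radiated: εσ·A_surf·T⁴ with A_surf = 4πr² = 67.06 m².
T⁴ = 12480/(0.46·5.67×10⁻⁸·67.06) = 7.136×10⁹ K⁴.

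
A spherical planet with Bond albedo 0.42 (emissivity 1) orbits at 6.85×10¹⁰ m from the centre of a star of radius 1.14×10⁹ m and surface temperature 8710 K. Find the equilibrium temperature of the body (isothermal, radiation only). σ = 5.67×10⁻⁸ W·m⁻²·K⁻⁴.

T ≈ 693 K

The star's surface emits σT_*⁴; at distance d the flux is S = σT_*⁴(R_*/d)².
S = 5.67×10⁻⁸·(8710)⁴·(1.14×10⁹/6.85×10¹⁰)² = 90380 W/m².
For an isothermal sphere T⁴ = (1−a)S/(4σ) = 2.311×10¹¹ K⁴.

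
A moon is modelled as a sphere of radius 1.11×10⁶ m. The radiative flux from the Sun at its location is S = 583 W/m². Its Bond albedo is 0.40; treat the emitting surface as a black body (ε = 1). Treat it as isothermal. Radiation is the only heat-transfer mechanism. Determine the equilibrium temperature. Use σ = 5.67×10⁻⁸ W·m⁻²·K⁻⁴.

T ≈ 198 K

At equilibrium, absorbed power = emitted power.
Absorbing cross-section = πr² = 3.871×10¹² m²; emitting surface = 4πr² = 1.548×10¹³ m² (ratio 4).
(1−a)S·A_cross = εσ·A_surf·T⁴  ⇒  T⁴ = (1−a)S/(4σ).
T⁴ = 0.600·583/(4·5.67×10⁻⁸) = 1.542×10⁹ K⁴.
T = (1.542×10⁹)^(1/4).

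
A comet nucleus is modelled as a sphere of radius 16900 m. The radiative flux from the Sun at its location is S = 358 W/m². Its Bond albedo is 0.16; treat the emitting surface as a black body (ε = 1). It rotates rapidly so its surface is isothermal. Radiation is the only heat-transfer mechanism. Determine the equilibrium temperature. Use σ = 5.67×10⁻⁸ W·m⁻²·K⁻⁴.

T ≈ 191 K

At equilibrium, absorbed power = emitted power.
Absorbing cross-section = πr² = 8.973×10⁸ m²; emitting surface = 4πr² = 3.589×10⁹ m² (ratio 4).
(1−a)S·A_cross = εσ·A_surf·T⁴  ⇒  T⁴ = (1−a)S/(4σ).
T⁴ = 0.840·358/(4·5.67×10⁻⁸) = 1.326×10⁹ K⁴.
T = (1.326×10⁹)^(1/4).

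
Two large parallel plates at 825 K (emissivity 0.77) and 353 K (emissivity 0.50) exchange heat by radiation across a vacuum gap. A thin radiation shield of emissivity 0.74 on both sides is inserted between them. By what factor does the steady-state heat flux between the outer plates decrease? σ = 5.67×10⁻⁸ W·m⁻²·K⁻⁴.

Without shield: q₀ = σΔ(T⁴)/(1/ε₁+1/ε₂−1) with denominator 2.299.
With shield the two gaps are in series; the resistances add: (1/ε₁+1/ε_s−1)+(1/ε_s+1/ε₂−1) = 1.650+2.351 = 4.001.
Heat-flux ratio q₀/q = 4.001/2.299.

factor ≈ 1.74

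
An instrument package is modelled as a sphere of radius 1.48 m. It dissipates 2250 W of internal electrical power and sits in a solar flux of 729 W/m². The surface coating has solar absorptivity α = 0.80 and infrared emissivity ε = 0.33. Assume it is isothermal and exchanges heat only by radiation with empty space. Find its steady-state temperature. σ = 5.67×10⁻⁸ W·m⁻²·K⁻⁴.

T ≈ 332 K

At steady state, absorbed solar power + internal power = radiated power.
Absorbed: α·S·A_cross = 0.80·729·6.881 = 4013 W (cross-section πr²).
Total input = 4013 + 2250 = 6263 W.
Radiated: εσ·A_surf·T⁴ with A_surf = 4πr² = 27.53 m².
T⁴ = 6263/(0.33·5.67×10⁻⁸·27.53) = 1.216×10¹⁰ K⁴.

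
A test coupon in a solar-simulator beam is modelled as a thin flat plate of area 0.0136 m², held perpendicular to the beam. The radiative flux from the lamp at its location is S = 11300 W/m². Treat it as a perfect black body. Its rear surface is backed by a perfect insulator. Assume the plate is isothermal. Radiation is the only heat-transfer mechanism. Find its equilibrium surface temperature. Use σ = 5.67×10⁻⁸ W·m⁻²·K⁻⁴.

At equilibrium, absorbed power = emitted power.
Absorbing cross-section = A = 0.01360 m²; emitting surface = A = 0.01360 m² (ratio 1).
S·A_cross = εσ·A_surf·T⁴  ⇒  T⁴ = S/(1σ).
T⁴ = 1.00·11300/(1·5.67×10⁻⁸) = 1.993×10¹¹ K⁴.
T = (1.993×10¹¹)^(1/4).

T ≈ 668 K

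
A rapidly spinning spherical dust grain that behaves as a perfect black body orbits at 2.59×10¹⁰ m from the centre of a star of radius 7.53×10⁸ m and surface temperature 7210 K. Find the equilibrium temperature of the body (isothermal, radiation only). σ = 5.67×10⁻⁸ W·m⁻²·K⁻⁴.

T ≈ 869 K

The star's surface emits σT_*⁴; at distance d the flux is S = σT_*⁴(R_*/d)².
S = 5.67×10⁻⁸·(7210)⁴·(7.53×10⁸/2.59×10¹⁰)² = 1.295×10⁵ W/m².
For an isothermal sphere T⁴ = (1−a)S/(4σ) = 5.710×10¹¹ K⁴.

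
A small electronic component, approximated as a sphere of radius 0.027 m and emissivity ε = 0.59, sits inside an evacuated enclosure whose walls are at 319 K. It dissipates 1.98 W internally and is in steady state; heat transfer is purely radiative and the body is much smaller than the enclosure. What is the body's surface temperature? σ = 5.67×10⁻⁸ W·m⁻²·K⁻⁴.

T ≈ 360 K

For a small grey body in a large enclosure, net radiated power = εσA(T⁴ − T_w⁴).
Steady state: P = εσA(T⁴ − T_w⁴) with A = 4πr² = 0.009161 m².
T⁴ = P/(εσA) + T_w⁴ = 1.98/(0.59·5.67×10⁻⁸·0.009161) + (319)⁴
    = 6.461×10⁹ + 1.036×10¹⁰ = 1.682×10¹⁰ K⁴.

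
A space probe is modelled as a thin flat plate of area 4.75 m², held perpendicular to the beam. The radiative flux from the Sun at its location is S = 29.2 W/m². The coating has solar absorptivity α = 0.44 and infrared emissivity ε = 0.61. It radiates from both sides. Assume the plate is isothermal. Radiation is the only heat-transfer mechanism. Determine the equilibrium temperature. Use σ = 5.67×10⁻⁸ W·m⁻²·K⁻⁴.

T ≈ 117 K

At equilibrium, absorbed power = emitted power.
Absorbing cross-section = A = 4.750 m²; emitting surface = 2A = 9.500 m² (ratio 2).
αS·A_cross = εσ·A_surf·T⁴  ⇒  T⁴ = αS/(ε·2σ).
T⁴ = 0.440·29.2/(0.61·2·5.67×10⁻⁸) = 1.857×10⁸ K⁴.
T = (1.857×10⁸)^(1/4).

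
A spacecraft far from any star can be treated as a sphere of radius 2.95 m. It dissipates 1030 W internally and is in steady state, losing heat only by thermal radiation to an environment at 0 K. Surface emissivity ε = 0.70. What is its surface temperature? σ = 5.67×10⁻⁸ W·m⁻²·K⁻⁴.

T ≈ 124 K

Steady state: internal power = radiated power, P = εσA T⁴.
Radiating area A = 4πr² = 109.4 m².
T⁴ = P/(εσA) = 1030/(0.70·5.67×10⁻⁸·109.4) = 2.373×10⁸ K⁴.
T = (2.373×10⁸)^(1/4).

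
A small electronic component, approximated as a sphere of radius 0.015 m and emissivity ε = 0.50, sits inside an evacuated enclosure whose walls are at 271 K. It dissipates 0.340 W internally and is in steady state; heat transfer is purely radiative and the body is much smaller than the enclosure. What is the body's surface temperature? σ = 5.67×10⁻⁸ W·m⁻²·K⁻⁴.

For a small grey body in a large enclosure, net radiated power = εσA(T⁴ − T_w⁴).
Steady state: P = εσA(T⁴ − T_w⁴) with A = 4πr² = 0.002827 m².
T⁴ = P/(εσA) + T_w⁴ = 0.340/(0.50·5.67×10⁻⁸·0.002827) + (271)⁴
    = 4.242×10⁹ + 5.394×10⁹ = 9.635×10⁹ K⁴.

T ≈ 313 K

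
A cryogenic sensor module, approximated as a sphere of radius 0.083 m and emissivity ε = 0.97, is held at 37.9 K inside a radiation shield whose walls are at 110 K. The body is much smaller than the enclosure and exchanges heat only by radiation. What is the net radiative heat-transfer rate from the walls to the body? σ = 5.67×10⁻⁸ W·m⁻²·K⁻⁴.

For a small grey body in a large enclosure: P_net = εσA(T_body⁴ − T_wall⁴).
A = 4πr² = 0.08657 m²; T_body⁴ − T_wall⁴ = 2.063×10⁶ − 1.464×10⁸ = -1.443×10⁸ K⁴.
|P_net| = 0.97·5.67×10⁻⁸·0.08657·1.443×10⁸.

P_net ≈ 0.687 W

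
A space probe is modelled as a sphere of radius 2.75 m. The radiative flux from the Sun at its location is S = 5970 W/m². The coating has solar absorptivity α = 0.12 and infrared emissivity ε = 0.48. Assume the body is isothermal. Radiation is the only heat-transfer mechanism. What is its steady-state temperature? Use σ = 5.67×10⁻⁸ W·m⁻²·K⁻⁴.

At equilibrium, absorbed power = emitted power.
Absorbing cross-section = πr² = 23.76 m²; emitting surface = 4πr² = 95.03 m² (ratio 4).
αS·A_cross = εσ·A_surf·T⁴  ⇒  T⁴ = αS/(ε·4σ).
T⁴ = 0.120·5970/(0.48·4·5.67×10⁻⁸) = 6.581×10⁹ K⁴.
T = (6.581×10⁹)^(1/4).

T ≈ 285 K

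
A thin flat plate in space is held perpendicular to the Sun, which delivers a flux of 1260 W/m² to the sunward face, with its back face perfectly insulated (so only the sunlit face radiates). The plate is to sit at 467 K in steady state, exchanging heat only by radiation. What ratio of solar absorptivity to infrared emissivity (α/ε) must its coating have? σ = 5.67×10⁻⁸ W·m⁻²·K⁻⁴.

Balance: αS·A = εσ·1A·T⁴ ⇒ α/ε = σT⁴/S.
α/ε = 5.67×10⁻⁸·(467)⁴/1260 = 5.67×10⁻⁸·4.756×10¹⁰/1260.

α/ε ≈ 2.14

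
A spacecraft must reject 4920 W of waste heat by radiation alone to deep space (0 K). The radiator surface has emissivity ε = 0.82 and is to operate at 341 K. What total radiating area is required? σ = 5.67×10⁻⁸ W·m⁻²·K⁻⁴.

A ≈ 7.83 m²

P = εσA T⁴ ⇒ A = P/(εσT⁴).
T⁴ = 1.352×10¹⁰ K⁴.
A = 4920/(0.82 × 5.67×10⁻⁸ × 1.352×10¹⁰).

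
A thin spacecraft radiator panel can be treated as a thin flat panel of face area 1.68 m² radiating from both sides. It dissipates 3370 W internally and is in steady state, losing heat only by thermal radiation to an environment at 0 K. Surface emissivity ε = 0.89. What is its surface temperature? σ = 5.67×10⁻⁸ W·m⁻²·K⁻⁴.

T ≈ 375 K

Steady state: internal power = radiated power, P = εσA T⁴.
Radiating area A = 2·1.68 = 3.360 m².
T⁴ = P/(εσA) = 3370/(0.89·5.67×10⁻⁸·3.360) = 1.988×10¹⁰ K⁴.
T = (1.988×10¹⁰)^(1/4).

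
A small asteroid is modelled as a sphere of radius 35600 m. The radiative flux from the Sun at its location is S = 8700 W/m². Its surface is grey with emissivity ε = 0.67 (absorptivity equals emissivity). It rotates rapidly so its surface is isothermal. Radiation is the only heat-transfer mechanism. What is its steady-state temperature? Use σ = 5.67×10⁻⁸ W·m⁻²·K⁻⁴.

At equilibrium, absorbed power = emitted power.
Absorbing cross-section = πr² = 3.982×10⁹ m²; emitting surface = 4πr² = 1.593×10¹⁰ m² (ratio 4).
εS·A_cross = εσ·A_surf·T⁴  ⇒  T⁴ = S/(4σ)   (ε cancels).
T⁴ = 8700/(4·5.67×10⁻⁸) = 3.836×10¹⁰ K⁴.
T = (3.836×10¹⁰)^(1/4).

T ≈ 443 K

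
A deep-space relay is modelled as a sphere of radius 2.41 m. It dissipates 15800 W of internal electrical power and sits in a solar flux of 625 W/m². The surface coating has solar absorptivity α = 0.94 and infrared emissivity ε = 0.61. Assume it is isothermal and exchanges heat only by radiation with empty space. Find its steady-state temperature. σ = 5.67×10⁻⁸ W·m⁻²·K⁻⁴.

At steady state, absorbed solar power + internal power = radiated power.
Absorbed: α·S·A_cross = 0.94·625·18.25 = 10720 W (cross-section πr²).
Total input = 10720 + 15800 = 26520 W.
Radiated: εσ·A_surf·T⁴ with A_surf = 4πr² = 72.99 m².
T⁴ = 26520/(0.61·5.67×10⁻⁸·72.99) = 1.051×10¹⁰ K⁴.

T ≈ 320 K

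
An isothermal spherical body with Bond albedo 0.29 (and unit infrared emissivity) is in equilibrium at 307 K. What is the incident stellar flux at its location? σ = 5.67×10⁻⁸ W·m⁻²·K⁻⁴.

(1−a)S·πr² = σ·4πr²·T⁴ ⇒ S = 4σT⁴/(1−a).
S = 4·5.67×10⁻⁸·8.883×10⁹/0.710.

S ≈ 2840 W/m²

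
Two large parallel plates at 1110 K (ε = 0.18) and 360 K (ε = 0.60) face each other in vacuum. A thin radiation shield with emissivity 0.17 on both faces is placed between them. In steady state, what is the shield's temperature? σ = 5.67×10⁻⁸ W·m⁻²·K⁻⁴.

T_s ≈ 878 K

In steady state the net flux on the hot side equals that on the cold side.
σ(T₁⁴−T_s⁴)/D₁ = σ(T_s⁴−T₂⁴)/D₂, with D₁ = 1/ε₁+1/ε_s−1 = 10.44, D₂ = 1/ε_s+1/ε₂−1 = 6.549.
Solve for T_s⁴: T_s⁴ = (D₂·T₁⁴ + D₁·T₂⁴)/(D₁+D₂) = 5.956×10¹¹ K⁴.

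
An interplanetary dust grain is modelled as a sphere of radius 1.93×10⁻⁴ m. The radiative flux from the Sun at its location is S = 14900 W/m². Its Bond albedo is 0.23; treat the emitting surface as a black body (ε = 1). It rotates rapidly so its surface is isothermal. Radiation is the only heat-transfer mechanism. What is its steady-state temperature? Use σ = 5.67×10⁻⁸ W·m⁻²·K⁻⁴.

T ≈ 474 K

At equilibrium, absorbed power = emitted power.
Absorbing cross-section = πr² = 1.170×10⁻⁷ m²; emitting surface = 4πr² = 4.681×10⁻⁷ m² (ratio 4).
(1−a)S·A_cross = εσ·A_surf·T⁴  ⇒  T⁴ = (1−a)S/(4σ).
T⁴ = 0.770·14900/(4·5.67×10⁻⁸) = 5.059×10¹⁰ K⁴.
T = (5.059×10¹⁰)^(1/4).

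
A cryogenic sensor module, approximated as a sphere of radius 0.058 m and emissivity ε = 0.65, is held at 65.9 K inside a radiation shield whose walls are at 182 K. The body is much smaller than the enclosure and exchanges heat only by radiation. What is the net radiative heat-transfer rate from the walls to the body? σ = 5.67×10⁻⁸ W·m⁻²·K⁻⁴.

For a small grey body in a large enclosure: P_net = εσA(T_body⁴ − T_wall⁴).
A = 4πr² = 0.04227 m²; T_body⁴ − T_wall⁴ = 1.886×10⁷ − 1.097×10⁹ = -1.078×10⁹ K⁴.
|P_net| = 0.65·5.67×10⁻⁸·0.04227·1.078×10⁹.

P_net ≈ 1.68 W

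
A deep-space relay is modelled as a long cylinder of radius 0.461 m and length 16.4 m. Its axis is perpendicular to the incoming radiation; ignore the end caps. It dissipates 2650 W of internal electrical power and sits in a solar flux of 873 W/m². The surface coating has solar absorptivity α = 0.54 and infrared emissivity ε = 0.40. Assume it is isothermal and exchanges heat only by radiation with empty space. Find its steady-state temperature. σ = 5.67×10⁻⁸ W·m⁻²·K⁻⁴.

At steady state, absorbed solar power + internal power = radiated power.
Absorbed: α·S·A_cross = 0.54·873·15.12 = 7128 W (cross-section 2rL).
Total input = 7128 + 2650 = 9778 W.
Radiated: εσ·A_surf·T⁴ with A_surf = 2πrL = 47.50 m².
T⁴ = 9778/(0.40·5.67×10⁻⁸·47.50) = 9.076×10⁹ K⁴.

T ≈ 309 K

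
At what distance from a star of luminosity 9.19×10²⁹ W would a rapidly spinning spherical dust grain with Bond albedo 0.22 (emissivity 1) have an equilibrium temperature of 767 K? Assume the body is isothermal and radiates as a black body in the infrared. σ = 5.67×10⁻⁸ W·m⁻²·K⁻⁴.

d ≈ 8.52×10¹¹ m

For an isothermal black-emitting sphere, (1−a)S·πr² = σ·4πr²·T⁴ ⇒ S = 4σT⁴/(1−a).
S = 4·5.67×10⁻⁸·(767)⁴/0.780 = 1.006×10⁵ W/m².
Flux falls as S = L/(4πd²), so d = √(L/(4πS)) = √(9.19×10²⁹/(4π·1.006×10⁵)).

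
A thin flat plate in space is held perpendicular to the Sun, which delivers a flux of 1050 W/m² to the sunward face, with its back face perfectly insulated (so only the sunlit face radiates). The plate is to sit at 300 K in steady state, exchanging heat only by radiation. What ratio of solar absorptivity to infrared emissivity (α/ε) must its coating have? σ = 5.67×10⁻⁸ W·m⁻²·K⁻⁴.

α/ε ≈ 0.437

Balance: αS·A = εσ·1A·T⁴ ⇒ α/ε = σT⁴/S.
α/ε = 5.67×10⁻⁸·(300)⁴/1050 = 5.67×10⁻⁸·8.100×10⁹/1050.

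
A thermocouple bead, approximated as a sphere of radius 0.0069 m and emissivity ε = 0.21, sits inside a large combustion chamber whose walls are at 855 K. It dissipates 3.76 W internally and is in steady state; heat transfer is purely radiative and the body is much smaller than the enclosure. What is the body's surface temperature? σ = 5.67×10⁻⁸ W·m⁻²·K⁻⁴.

T ≈ 1020 K

For a small grey body in a large enclosure, net radiated power = εσA(T⁴ − T_w⁴).
Steady state: P = εσA(T⁴ − T_w⁴) with A = 4πr² = 5.983×10⁻⁴ m².
T⁴ = P/(εσA) + T_w⁴ = 3.76/(0.21·5.67×10⁻⁸·5.983×10⁻⁴) + (855)⁴
    = 5.278×10¹¹ + 5.344×10¹¹ = 1.062×10¹² K⁴.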